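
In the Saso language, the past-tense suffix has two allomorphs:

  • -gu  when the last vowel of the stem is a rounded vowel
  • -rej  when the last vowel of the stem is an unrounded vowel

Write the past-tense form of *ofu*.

ofugu

Since the last vowel of *ofu* is /u/ (a rounded vowel), it takes -gu, giving *ofugu*.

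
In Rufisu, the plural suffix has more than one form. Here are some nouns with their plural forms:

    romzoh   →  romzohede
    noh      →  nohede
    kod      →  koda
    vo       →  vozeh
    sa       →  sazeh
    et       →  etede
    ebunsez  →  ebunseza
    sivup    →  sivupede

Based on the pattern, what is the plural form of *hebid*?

The alternation tracks the final sound of the stem — -ede when the stem ends in a voiceless consonant (*romzoh*, *noh*, *et*, *sivup*); -a when the stem ends in a voiced consonant (*kod*, *ebunsez*); -zeh when the stem ends in a vowel (*vo*, *sa*).
*hebid* — final sound /d/ (a voiced consonant) → -a → *hebida*.

hebida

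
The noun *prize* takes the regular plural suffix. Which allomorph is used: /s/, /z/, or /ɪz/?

/ɪz/

The stem *prize* ends in a sibilant (/s, z, ʃ, ʒ, tʃ, dʒ/).
The plural suffix surfaces as /ɪz/ after sibilants, /s/ after other voiceless consonants, and /z/ after other voiced sounds.
So the plural -s on *prize* is pronounced /ɪz/.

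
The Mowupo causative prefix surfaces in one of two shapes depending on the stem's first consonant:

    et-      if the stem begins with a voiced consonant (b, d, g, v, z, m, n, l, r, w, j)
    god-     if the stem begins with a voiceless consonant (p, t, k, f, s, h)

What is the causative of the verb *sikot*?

*sikot* — first consonant /s/ (voiceless) → god- → *godsikot*.

godsikot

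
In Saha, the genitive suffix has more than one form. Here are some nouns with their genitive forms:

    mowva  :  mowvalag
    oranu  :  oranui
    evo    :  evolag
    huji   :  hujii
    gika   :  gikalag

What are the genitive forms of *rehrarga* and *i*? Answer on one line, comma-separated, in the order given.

The suffix is conditioned by the last vowel: -i when the last vowel of the stem is a high vowel (*oranu*, *huji*); -lag when the last vowel of the stem is a non-high vowel (*mowva*, *evo*, *gika*).
The last vowel of *rehrarga* is /a/, which is a non-high vowel, so the suffix is -lag, giving *rehrargalag*.
*i* — last vowel /i/ (a high vowel) → -i → *ii*.

rehrargalag, ii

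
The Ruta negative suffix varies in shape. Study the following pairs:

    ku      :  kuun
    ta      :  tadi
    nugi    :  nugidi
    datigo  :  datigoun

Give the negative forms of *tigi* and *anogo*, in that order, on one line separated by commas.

Looking at the last vowel of each stem: -un when the last vowel of the stem is a rounded vowel (*ku*, *datigo*); -di when the last vowel of the stem is an unrounded vowel (*ta*, *nugi*).
Since the last vowel of *tigi* is /i/ (an unrounded vowel), it takes -di, giving *tigidi*.
The last vowel of *anogo* is /o/, which is a rounded vowel, so the suffix is -un, giving *anogoun*.

tigidi, anogoun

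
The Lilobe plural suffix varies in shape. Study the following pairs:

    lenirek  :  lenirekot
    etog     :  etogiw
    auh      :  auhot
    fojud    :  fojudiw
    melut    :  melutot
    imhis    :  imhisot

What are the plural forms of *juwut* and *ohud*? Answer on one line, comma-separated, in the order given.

Looking at the final consonant of each stem: -ot when the stem ends in a voiceless consonant (*lenirek*, *auh*, *melut*, *imhis*); -iw when the stem ends in a voiced consonant (*etog*, *fojud*).
*juwut*: final consonant = /t/, voiceless → -ot → *juwutot*.
*ohud* — final consonant /d/ (voiced) → -iw → *ohudiw*.

juwutot, ohudiw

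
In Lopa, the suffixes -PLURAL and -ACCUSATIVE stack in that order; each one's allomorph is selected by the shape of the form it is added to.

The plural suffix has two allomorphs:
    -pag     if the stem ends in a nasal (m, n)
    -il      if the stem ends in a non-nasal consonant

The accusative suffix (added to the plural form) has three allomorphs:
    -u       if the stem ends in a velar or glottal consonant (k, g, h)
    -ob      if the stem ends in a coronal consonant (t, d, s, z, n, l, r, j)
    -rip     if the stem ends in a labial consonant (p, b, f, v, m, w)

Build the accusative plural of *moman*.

momanpagu

The final consonant of *moman* is /n/, which is a nasal, so the plural suffix is -pag, giving *momanpag*.
Since the final consonant of the plural form *momanpag* is /g/ (velar/glottal), it takes -u, giving *momanpagu*.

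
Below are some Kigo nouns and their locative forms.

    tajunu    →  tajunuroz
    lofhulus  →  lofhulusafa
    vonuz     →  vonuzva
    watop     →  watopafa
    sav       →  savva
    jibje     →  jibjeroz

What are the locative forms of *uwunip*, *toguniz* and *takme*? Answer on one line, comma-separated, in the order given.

uwunipafa, togunizva, takmeroz

The suffix is conditioned by the final sound: -afa when the stem ends in a voiceless consonant (*lofhulus*, *watop*); -va when the stem ends in a voiced consonant (*vonuz*, *sav*); -roz when the stem ends in a vowel (*tajunu*, *jibje*).
*uwunip*: final sound = /p/, a voiceless consonant → -afa → *uwunipafa*.
Since the final sound of *toguniz* is /z/ (a voiced consonant), it takes -va, giving *togunizva*.
The final sound of *takme* is /e/, which is a vowel, so the suffix is -roz, giving *takmeroz*.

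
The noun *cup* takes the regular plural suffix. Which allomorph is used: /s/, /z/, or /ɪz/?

/s/

The stem *cup* ends in a voiceless non-sibilant consonant.
The plural suffix surfaces as /ɪz/ after sibilants, /s/ after other voiceless consonants, and /z/ after other voiced sounds.
So the plural -s on *cup* is pronounced /s/.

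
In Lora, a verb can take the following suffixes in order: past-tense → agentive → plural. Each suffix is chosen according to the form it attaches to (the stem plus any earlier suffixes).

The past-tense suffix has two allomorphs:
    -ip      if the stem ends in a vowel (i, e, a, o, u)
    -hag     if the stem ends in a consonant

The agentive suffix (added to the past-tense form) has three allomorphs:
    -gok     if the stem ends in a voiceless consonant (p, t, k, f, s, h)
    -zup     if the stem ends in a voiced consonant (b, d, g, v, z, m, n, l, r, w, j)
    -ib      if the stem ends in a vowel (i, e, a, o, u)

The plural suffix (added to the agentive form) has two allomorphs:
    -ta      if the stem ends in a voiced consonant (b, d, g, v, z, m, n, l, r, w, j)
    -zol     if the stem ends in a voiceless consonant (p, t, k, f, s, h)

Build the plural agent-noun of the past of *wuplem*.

*wuplem* — final sound /m/ (a consonant) → -hag → *wuplemhag*.
Since the final sound of the past-tense form *wuplemhag* is /g/ (a voiced consonant), it takes -zup, giving *wuplemhagzup*.
Since the final consonant of the agentive form *wuplemhagzup* is /p/ (voiceless), it takes -zol, giving *wuplemhagzupzol*.

wuplemhagzupzol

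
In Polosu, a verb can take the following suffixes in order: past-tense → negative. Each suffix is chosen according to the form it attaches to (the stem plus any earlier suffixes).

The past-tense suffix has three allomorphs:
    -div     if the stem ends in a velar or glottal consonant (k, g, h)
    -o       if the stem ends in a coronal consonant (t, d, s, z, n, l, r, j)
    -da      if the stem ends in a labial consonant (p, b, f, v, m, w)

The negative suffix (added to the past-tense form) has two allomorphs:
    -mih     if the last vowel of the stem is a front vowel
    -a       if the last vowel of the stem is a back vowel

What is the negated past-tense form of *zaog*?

*zaog*: final consonant = /g/, velar/glottal → -div → *zaogdiv*.
The past-tense form *zaogdiv*: last vowel = /i/, a front vowel → -mih → *zaogdivmih*.

zaogdivmih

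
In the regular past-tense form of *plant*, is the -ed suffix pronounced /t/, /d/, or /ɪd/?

The stem *plant* ends in /t/ or /d/.
The -ed suffix is realized as /ɪd/ after /t, d/; as /t/ after other voiceless consonants; and as /d/ after other voiced sounds.
So -ed on *plant* is pronounced /ɪd/.

/ɪd/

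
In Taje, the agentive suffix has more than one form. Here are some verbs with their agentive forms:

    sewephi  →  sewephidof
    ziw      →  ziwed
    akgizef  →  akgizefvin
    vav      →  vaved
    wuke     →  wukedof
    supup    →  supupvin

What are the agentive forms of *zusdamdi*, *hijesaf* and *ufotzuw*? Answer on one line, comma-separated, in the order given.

The pattern is voicing of the final sound: -vin when the stem ends in a voiceless consonant (*akgizef*, *supup*); -ed when the stem ends in a voiced consonant (*ziw*, *vav*); -dof when the stem ends in a vowel (*sewephi*, *wuke*).
Since the final sound of *zusdamdi* is /i/ (a vowel), it takes -dof, giving *zusdamdidof*.
Since the final sound of *hijesaf* is /f/ (a voiceless consonant), it takes -vin, giving *hijesafvin*.
*ufotzuw* — final sound /w/ (a voiced consonant) → -ed → *ufotzuwed*.

zusdamdidof, hijesafvin, ufotzuwed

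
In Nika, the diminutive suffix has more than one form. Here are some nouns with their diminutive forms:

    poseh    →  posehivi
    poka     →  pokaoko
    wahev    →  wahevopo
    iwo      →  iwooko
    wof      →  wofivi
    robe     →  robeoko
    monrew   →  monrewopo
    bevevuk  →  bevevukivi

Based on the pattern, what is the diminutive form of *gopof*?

The alternation tracks the final sound of the stem — -ivi when the stem ends in a voiceless consonant (*poseh*, *wof*, *bevevuk*); -opo when the stem ends in a voiced consonant (*wahev*, *monrew*); -oko when the stem ends in a vowel (*poka*, *iwo*, *robe*).
Since the final sound of *gopof* is /f/ (a voiceless consonant), it takes -ivi, giving *gopofivi*.

gopofivi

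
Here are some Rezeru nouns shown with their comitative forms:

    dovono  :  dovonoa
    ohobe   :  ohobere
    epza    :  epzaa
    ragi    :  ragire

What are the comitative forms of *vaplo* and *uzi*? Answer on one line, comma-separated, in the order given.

vaploa, uzire

The pattern is front/back vowel harmony: -re when the last vowel of the stem is a front vowel (*ohobe*, *ragi*); -a when the last vowel of the stem is a back vowel (*dovono*, *epza*).
The last vowel of *vaplo* is /o/, which is a back vowel, so the suffix is -a, giving *vaploa*.
Since the last vowel of *uzi* is /i/ (a front vowel), it takes -re, giving *uzire*.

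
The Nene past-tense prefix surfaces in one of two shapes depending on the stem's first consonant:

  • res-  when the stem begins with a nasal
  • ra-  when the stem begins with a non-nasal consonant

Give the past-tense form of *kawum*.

*kawum*: first consonant = /k/, non-nasal → ra- → *rakawum*.

rakawum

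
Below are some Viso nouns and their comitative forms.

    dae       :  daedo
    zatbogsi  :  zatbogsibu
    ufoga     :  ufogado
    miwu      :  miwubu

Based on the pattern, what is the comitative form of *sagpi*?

Looking at the last vowel of each stem: -bu when the last vowel of the stem is a high vowel (*zatbogsi*, *miwu*); -do when the last vowel of the stem is a non-high vowel (*dae*, *ufoga*).
*sagpi* — last vowel /i/ (a high vowel) → -bu → *sagpibu*.

sagpibu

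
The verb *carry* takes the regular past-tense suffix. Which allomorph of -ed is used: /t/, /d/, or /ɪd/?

The stem *carry* ends in a voiced sound other than /d/.
The -ed suffix is realized as /ɪd/ after /t, d/; as /t/ after other voiceless consonants; and as /d/ after other voiced sounds.
So -ed on *carry* is pronounced /d/.

/d/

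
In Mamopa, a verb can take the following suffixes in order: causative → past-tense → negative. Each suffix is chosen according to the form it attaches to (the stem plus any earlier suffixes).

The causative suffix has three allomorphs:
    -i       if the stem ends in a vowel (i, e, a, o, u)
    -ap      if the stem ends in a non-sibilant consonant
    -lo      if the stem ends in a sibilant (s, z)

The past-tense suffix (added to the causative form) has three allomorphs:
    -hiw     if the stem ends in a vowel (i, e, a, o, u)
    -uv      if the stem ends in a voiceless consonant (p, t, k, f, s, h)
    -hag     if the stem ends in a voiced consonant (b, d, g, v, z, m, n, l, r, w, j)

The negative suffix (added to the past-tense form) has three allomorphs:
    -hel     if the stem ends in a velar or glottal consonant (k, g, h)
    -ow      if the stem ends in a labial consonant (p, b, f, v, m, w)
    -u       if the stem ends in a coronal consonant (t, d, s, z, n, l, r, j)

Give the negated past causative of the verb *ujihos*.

The final sound of *ujihos* is /s/, which is a sibilant, so the causative suffix is -lo, giving *ujihoslo*.
The causative form *ujihoslo*: final sound = /o/, a vowel → -hiw → *ujihoslohiw*.
The final consonant of the past-tense form *ujihoslohiw* is /w/, which is labial, so the negative suffix is -ow, giving *ujihoslohiwow*.

ujihoslohiwow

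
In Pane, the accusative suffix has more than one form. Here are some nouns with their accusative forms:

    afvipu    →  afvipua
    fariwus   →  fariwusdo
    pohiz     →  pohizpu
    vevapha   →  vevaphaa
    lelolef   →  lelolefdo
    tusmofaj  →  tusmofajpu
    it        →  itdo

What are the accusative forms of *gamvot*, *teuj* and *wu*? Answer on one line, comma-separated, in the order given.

gamvotdo, teujpu, wua

The alternation tracks the final sound of the stem — -do when the stem ends in a voiceless consonant (*fariwus*, *lelolef*, *it*); -pu when the stem ends in a voiced consonant (*pohiz*, *tusmofaj*); -a when the stem ends in a vowel (*afvipu*, *vevapha*).
*gamvot*: final sound = /t/, a voiceless consonant → -do → *gamvotdo*.
Since the final sound of *teuj* is /j/ (a voiced consonant), it takes -pu, giving *teujpu*.
*wu* — final sound /u/ (a vowel) → -a → *wua*.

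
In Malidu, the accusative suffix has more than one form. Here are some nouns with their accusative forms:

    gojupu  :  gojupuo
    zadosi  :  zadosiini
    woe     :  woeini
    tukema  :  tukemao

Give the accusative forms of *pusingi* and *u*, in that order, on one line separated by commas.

Looking at the last vowel of each stem: -ini when the last vowel of the stem is a front vowel (*zadosi*, *woe*); -o when the last vowel of the stem is a back vowel (*gojupu*, *tukema*).
The last vowel of *pusingi* is /i/, which is a front vowel, so the suffix is -ini, giving *pusingiini*.
*u* — last vowel /u/ (a back vowel) → -o → *uo*.

pusingiini, uo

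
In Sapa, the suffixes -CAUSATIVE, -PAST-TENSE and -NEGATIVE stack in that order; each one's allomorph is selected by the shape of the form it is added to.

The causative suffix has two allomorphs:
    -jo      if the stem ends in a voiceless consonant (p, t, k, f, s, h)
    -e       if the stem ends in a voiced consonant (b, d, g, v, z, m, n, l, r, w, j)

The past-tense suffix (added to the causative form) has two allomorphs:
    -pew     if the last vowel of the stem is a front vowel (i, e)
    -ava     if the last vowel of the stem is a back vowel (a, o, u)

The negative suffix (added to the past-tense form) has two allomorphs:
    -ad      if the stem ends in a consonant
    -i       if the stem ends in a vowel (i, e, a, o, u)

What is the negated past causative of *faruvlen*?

*faruvlen*: final consonant = /n/, voiced → -e → *faruvlene*.
The causative form *faruvlene* — last vowel /e/ (a front vowel) → -pew → *faruvlenepew*.
The final sound of the past-tense form *faruvlenepew* is /w/, which is a consonant, so the negative suffix is -ad, giving *faruvlenepewad*.

faruvlenepewad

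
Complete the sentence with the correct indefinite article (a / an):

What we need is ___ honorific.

an

The indefinite article is chosen by the initial *sound* of the following word, not its spelling.
*honorific* begins with the sound /ɒ/ (silent h) — a vowel sound.
So the article is *an*: What we need is an honorific.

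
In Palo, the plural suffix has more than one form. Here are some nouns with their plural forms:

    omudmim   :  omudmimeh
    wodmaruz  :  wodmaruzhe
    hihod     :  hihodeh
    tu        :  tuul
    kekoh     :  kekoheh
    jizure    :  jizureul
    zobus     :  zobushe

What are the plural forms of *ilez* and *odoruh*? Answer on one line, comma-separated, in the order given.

The suffix is conditioned by the final sound: -he when the stem ends in a sibilant (*wodmaruz*, *zobus*); -eh when the stem ends in a non-sibilant consonant (*omudmim*, *hihod*, *kekoh*); -ul when the stem ends in a vowel (*tu*, *jizure*).
The final sound of *ilez* is /z/, which is a sibilant, so the suffix is -he, giving *ilezhe*.
The final sound of *odoruh* is /h/, which is a non-sibilant consonant, so the suffix is -eh, giving *odoruheh*.

ilezhe, odoruheh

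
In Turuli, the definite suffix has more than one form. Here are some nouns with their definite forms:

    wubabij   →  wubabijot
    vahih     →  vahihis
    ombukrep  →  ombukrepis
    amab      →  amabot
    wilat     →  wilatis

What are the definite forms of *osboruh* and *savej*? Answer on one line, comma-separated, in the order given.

osboruhis, savejot

The alternation tracks the final consonant of the stem — -is when the stem ends in a voiceless consonant (*vahih*, *ombukrep*, *wilat*); -ot when the stem ends in a voiced consonant (*wubabij*, *amab*).
*osboruh*: final consonant = /h/, voiceless → -is → *osboruhis*.
*savej* — final consonant /j/ (voiced) → -ot → *savejot*.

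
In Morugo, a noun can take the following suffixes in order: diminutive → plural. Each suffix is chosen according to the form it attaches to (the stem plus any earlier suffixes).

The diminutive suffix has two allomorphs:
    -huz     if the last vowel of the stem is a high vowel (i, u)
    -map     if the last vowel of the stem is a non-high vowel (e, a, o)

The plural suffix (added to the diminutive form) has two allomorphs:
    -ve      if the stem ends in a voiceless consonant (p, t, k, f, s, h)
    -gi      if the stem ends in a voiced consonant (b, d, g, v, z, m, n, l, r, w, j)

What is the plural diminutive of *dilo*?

dilomapve

Since the last vowel of *dilo* is /o/ (a non-high vowel), it takes -map, giving *dilomap*.
The final consonant of the diminutive form *dilomap* is /p/, which is voiceless, so the plural suffix is -ve, giving *dilomapve*.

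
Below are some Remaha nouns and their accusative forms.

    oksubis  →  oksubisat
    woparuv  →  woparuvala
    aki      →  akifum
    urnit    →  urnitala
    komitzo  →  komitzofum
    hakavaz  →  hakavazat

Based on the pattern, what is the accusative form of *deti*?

detifum

Looking at the final sound of each stem: -at when the stem ends in a sibilant (*oksubis*, *hakavaz*); -ala when the stem ends in a non-sibilant consonant (*woparuv*, *urnit*); -fum when the stem ends in a vowel (*aki*, *komitzo*).
The final sound of *deti* is /i/, which is a vowel, so the suffix is -fum, giving *detifum*.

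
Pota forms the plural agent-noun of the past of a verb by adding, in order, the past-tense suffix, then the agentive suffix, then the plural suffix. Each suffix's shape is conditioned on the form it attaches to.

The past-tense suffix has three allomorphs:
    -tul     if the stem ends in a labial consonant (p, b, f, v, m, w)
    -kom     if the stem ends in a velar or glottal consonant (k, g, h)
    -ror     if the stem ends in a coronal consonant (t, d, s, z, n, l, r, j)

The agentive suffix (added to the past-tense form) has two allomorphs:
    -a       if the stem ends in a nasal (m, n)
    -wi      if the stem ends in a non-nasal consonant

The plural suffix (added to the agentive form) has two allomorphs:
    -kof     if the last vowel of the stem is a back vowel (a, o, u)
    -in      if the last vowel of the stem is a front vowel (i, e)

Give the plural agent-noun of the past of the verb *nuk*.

Since the final consonant of *nuk* is /k/ (velar/glottal), it takes -kom, giving *nukkom*.
The final consonant of the past-tense form *nukkom* is /m/, which is a nasal, so the agentive suffix is -a, giving *nukkoma*.
The last vowel of the agentive form *nukkoma* is /a/, which is a back vowel, so the plural suffix is -kof, giving *nukkomakof*.

nukkomakof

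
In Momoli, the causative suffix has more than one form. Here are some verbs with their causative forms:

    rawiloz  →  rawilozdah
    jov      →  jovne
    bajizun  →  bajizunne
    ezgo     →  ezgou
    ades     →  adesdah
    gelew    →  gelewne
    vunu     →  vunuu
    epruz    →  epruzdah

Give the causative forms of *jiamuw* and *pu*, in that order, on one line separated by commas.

The suffix is conditioned by the final sound: -dah when the stem ends in a sibilant (*rawiloz*, *ades*, *epruz*); -ne when the stem ends in a non-sibilant consonant (*jov*, *bajizun*, *gelew*); -u when the stem ends in a vowel (*ezgo*, *vunu*).
*jiamuw*: final sound = /w/, a non-sibilant consonant → -ne → *jiamuwne*.
The final sound of *pu* is /u/, which is a vowel, so the suffix is -u, giving *puu*.

jiamuwne, puu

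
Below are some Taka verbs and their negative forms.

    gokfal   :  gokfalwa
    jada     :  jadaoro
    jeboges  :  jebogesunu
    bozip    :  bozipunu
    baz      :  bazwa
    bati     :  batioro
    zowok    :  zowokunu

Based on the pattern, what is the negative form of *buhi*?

The suffix is conditioned by the final sound: -unu when the stem ends in a voiceless consonant (*jeboges*, *bozip*, *zowok*); -wa when the stem ends in a voiced consonant (*gokfal*, *baz*); -oro when the stem ends in a vowel (*jada*, *bati*).
*buhi* — final sound /i/ (a vowel) → -oro → *buhioro*.

buhioro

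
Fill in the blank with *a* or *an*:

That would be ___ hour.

The indefinite article is chosen by the initial *sound* of the following word, not its spelling.
*hour* begins with the sound /aʊ/ (silent h) — a vowel sound.
So the article is *an*: That would be an hour.

an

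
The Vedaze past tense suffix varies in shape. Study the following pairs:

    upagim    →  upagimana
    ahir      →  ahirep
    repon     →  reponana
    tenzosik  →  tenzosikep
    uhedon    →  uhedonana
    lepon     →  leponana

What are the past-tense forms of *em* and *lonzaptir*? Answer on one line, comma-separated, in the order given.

The suffix is conditioned by the final consonant: -ana when the stem ends in a nasal (*upagim*, *repon*, *uhedon*, *lepon*); -ep when the stem ends in a non-nasal consonant (*ahir*, *tenzosik*).
*em* — final consonant /m/ (a nasal) → -ana → *emana*.
Since the final consonant of *lonzaptir* is /r/ (non-nasal), it takes -ep, giving *lonzaptirep*.

emana, lonzaptirep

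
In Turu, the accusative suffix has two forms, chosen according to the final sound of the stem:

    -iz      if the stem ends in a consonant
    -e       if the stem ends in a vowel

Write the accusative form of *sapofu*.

sapofue

Since the final sound of *sapofu* is /u/ (a vowel), it takes -e, giving *sapofue*.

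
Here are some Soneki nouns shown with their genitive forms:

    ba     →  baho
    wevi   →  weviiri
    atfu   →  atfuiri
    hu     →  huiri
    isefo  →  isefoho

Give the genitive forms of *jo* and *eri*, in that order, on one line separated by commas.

joho, eriiri

The pattern is height harmony: -iri when the last vowel of the stem is a high vowel (*wevi*, *atfu*, *hu*); -ho when the last vowel of the stem is a non-high vowel (*ba*, *isefo*).
Since the last vowel of *jo* is /o/ (a non-high vowel), it takes -ho, giving *joho*.
Since the last vowel of *eri* is /i/ (a high vowel), it takes -iri, giving *eriiri*.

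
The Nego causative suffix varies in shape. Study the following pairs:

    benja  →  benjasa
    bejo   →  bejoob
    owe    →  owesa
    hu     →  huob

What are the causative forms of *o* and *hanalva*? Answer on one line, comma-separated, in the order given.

The suffix is conditioned by the last vowel: -ob when the last vowel of the stem is a rounded vowel (*bejo*, *hu*); -sa when the last vowel of the stem is an unrounded vowel (*benja*, *owe*).
The last vowel of *o* is /o/, which is a rounded vowel, so the suffix is -ob, giving *oob*.
Since the last vowel of *hanalva* is /a/ (an unrounded vowel), it takes -sa, giving *hanalvasa*.

oob, hanalvasa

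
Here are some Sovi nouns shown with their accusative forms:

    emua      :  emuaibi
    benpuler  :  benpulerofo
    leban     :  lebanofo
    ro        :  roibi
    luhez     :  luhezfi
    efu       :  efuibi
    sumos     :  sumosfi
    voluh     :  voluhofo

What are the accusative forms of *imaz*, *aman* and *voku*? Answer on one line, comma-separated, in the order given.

The pattern is sibilance of the final sound: -fi when the stem ends in a sibilant (*luhez*, *sumos*); -ofo when the stem ends in a non-sibilant consonant (*benpuler*, *leban*, *voluh*); -ibi when the stem ends in a vowel (*emua*, *ro*, *efu*).
The final sound of *imaz* is /z/, which is a sibilant, so the suffix is -fi, giving *imazfi*.
*aman*: final sound = /n/, a non-sibilant consonant → -ofo → *amanofo*.
The final sound of *voku* is /u/, which is a vowel, so the suffix is -ibi, giving *vokuibi*.

imazfi, amanofo, vokuibi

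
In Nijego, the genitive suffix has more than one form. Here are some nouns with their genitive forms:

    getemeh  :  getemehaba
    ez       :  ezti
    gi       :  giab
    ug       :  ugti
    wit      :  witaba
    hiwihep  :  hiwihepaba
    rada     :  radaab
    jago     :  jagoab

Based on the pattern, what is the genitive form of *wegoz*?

Looking at the final sound of each stem: -aba when the stem ends in a voiceless consonant (*getemeh*, *wit*, *hiwihep*); -ti when the stem ends in a voiced consonant (*ez*, *ug*); -ab when the stem ends in a vowel (*gi*, *rada*, *jago*).
Since the final sound of *wegoz* is /z/ (a voiced consonant), it takes -ti, giving *wegozti*.

wegozti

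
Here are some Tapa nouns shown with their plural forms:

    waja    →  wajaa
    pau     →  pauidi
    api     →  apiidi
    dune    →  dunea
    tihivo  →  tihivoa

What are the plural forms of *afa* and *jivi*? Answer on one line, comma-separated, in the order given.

Looking at the last vowel of each stem: -idi when the last vowel of the stem is a high vowel (*pau*, *api*); -a when the last vowel of the stem is a non-high vowel (*waja*, *dune*, *tihivo*).
The last vowel of *afa* is /a/, which is a non-high vowel, so the suffix is -a, giving *afaa*.
Since the last vowel of *jivi* is /i/ (a high vowel), it takes -idi, giving *jiviidi*.

afaa, jiviidi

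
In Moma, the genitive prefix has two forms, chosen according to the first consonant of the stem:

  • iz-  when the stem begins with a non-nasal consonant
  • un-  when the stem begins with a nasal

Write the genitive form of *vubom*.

izvubom

Since the first consonant of *vubom* is /v/ (non-nasal), it takes iz-, giving *izvubom*.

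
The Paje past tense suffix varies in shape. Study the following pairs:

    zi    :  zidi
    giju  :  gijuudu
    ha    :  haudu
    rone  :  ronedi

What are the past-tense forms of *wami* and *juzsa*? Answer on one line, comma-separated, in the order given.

wamidi, juzsaudu

Looking at the last vowel of each stem: -di when the last vowel of the stem is a front vowel (*zi*, *rone*); -udu when the last vowel of the stem is a back vowel (*giju*, *ha*).
*wami*: last vowel = /i/, a front vowel → -di → *wamidi*.
*juzsa*: last vowel = /a/, a back vowel → -udu → *juzsaudu*.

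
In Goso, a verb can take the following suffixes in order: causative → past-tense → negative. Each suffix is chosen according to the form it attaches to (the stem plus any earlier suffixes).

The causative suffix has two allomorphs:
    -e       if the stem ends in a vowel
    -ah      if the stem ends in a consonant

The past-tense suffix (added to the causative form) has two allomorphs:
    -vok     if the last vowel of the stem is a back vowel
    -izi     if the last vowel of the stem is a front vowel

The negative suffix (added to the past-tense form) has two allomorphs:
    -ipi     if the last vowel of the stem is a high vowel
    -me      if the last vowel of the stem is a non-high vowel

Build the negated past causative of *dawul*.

*dawul*: final sound = /l/, a consonant → -ah → *dawulah*.
The causative form *dawulah* — last vowel /a/ (a back vowel) → -vok → *dawulahvok*.
The past-tense form *dawulahvok* — last vowel /o/ (a non-high vowel) → -me → *dawulahvokme*.

dawulahvokme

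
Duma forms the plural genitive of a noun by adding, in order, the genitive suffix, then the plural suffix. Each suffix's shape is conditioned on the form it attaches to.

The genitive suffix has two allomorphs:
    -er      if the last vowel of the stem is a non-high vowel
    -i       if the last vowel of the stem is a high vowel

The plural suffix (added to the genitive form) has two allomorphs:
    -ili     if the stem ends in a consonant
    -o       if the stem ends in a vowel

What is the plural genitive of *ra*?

raerili

*ra* — last vowel /a/ (a non-high vowel) → -er → *raer*.
The genitive form *raer* — final sound /r/ (a consonant) → -ili → *raerili*.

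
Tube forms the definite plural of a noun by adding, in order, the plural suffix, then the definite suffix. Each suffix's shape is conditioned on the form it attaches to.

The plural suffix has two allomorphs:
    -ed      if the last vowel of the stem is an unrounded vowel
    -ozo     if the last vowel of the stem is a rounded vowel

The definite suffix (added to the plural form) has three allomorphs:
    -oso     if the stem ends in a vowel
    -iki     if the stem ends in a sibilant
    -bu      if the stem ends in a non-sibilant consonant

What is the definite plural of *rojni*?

rojniedbu

*rojni*: last vowel = /i/, an unrounded vowel → -ed → *rojnied*.
Since the final sound of the plural form *rojnied* is /d/ (a non-sibilant consonant), it takes -bu, giving *rojniedbu*.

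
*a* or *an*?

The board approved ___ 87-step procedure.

an

The indefinite article is chosen by the initial *sound* of the following word, not its spelling.
The number *87* is spoken "eighty-…", beginning with /ˈeɪti/ — a vowel sound.
So the article is *an*: The board approved an 87-step procedure.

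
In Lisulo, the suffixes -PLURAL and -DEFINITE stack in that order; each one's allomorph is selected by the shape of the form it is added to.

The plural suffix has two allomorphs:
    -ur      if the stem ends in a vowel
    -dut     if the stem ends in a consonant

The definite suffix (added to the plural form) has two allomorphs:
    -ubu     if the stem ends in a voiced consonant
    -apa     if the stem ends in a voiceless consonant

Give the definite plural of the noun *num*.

numdutapa

Since the final sound of *num* is /m/ (a consonant), it takes -dut, giving *numdut*.
The plural form *numdut*: final consonant = /t/, voiceless → -apa → *numdutapa*.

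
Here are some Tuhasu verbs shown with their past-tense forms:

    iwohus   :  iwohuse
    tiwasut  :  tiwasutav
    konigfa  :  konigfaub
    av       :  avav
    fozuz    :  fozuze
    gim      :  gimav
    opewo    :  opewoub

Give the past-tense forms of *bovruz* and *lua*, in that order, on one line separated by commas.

The suffix is conditioned by the final sound: -e when the stem ends in a sibilant (*iwohus*, *fozuz*); -av when the stem ends in a non-sibilant consonant (*tiwasut*, *av*, *gim*); -ub when the stem ends in a vowel (*konigfa*, *opewo*).
The final sound of *bovruz* is /z/, which is a sibilant, so the suffix is -e, giving *bovruze*.
The final sound of *lua* is /a/, which is a vowel, so the suffix is -ub, giving *luaub*.

bovruze, luaub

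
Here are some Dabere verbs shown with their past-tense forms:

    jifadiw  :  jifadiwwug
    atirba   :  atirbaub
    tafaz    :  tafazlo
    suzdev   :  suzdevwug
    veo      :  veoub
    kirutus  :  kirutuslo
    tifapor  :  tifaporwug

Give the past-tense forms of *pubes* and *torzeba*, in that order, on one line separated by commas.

pubeslo, torzebaub

The pattern is sibilance of the final sound: -lo when the stem ends in a sibilant (*tafaz*, *kirutus*); -wug when the stem ends in a non-sibilant consonant (*jifadiw*, *suzdev*, *tifapor*); -ub when the stem ends in a vowel (*atirba*, *veo*).
The final sound of *pubes* is /s/, which is a sibilant, so the suffix is -lo, giving *pubeslo*.
*torzeba*: final sound = /a/, a vowel → -ub → *torzebaub*.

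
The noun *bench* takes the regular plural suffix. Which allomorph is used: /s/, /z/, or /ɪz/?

/ɪz/

The stem *bench* ends in a sibilant (/s, z, ʃ, ʒ, tʃ, dʒ/).
The plural suffix surfaces as /ɪz/ after sibilants, /s/ after other voiceless consonants, and /z/ after other voiced sounds.
So the plural -s on *bench* is pronounced /ɪz/.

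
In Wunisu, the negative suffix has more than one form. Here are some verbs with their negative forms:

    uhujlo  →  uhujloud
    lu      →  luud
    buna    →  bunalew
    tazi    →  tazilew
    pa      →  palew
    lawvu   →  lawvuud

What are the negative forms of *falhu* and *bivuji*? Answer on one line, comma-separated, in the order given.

The pattern is rounding harmony: -ud when the last vowel of the stem is a rounded vowel (*uhujlo*, *lu*, *lawvu*); -lew when the last vowel of the stem is an unrounded vowel (*buna*, *tazi*, *pa*).
*falhu*: last vowel = /u/, a rounded vowel → -ud → *falhuud*.
The last vowel of *bivuji* is /i/, which is an unrounded vowel, so the suffix is -lew, giving *bivujilew*.

falhuud, bivujilew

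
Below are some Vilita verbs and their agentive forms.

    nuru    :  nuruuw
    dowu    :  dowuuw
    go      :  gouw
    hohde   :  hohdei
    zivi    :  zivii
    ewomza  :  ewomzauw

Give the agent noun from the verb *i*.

ii

Looking at the last vowel of each stem: -i when the last vowel of the stem is a front vowel (*hohde*, *zivi*); -uw when the last vowel of the stem is a back vowel (*nuru*, *dowu*, *go*, *ewomza*).
*i* — last vowel /i/ (a front vowel) → -i → *ii*.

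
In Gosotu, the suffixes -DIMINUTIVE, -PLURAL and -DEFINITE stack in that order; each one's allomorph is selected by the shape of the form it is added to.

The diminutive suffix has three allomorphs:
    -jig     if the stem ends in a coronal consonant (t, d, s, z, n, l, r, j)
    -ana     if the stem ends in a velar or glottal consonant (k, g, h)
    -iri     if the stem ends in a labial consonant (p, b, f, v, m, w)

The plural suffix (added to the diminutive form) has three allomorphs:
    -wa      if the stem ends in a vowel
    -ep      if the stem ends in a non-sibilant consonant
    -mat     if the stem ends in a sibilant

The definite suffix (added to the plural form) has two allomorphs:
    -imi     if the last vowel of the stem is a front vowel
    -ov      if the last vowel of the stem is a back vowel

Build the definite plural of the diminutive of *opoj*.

Since the final consonant of *opoj* is /j/ (coronal), it takes -jig, giving *opojjig*.
The diminutive form *opojjig* — final sound /g/ (a non-sibilant consonant) → -ep → *opojjigep*.
The last vowel of the plural form *opojjigep* is /e/, which is a front vowel, so the definite suffix is -imi, giving *opojjigepimi*.

opojjigepimi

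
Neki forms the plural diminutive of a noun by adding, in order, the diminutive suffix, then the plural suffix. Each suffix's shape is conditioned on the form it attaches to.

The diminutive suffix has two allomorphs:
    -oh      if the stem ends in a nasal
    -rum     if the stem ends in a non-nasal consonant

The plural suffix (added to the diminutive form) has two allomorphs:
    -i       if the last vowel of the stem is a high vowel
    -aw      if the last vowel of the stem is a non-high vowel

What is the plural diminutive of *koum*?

Since the final consonant of *koum* is /m/ (a nasal), it takes -oh, giving *koumoh*.
Since the last vowel of the diminutive form *koumoh* is /o/ (a non-high vowel), it takes -aw, giving *koumohaw*.

koumohaw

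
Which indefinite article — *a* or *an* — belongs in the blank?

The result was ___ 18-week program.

an

The indefinite article is chosen by the initial *sound* of the following word, not its spelling.
The number *18* is spoken "eighteen", beginning with /ˌeɪˈtiːn/ — a vowel sound.
So the article is *an*: The result was an 18-week program.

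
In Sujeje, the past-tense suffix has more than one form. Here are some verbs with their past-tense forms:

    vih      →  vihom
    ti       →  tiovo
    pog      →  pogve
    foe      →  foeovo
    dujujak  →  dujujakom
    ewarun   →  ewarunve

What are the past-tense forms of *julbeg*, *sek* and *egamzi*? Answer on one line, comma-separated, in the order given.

The pattern is voicing of the final sound: -om when the stem ends in a voiceless consonant (*vih*, *dujujak*); -ve when the stem ends in a voiced consonant (*pog*, *ewarun*); -ovo when the stem ends in a vowel (*ti*, *foe*).
*julbeg*: final sound = /g/, a voiced consonant → -ve → *julbegve*.
The final sound of *sek* is /k/, which is a voiceless consonant, so the suffix is -om, giving *sekom*.
*egamzi* — final sound /i/ (a vowel) → -ovo → *egamziovo*.

julbegve, sekom, egamziovo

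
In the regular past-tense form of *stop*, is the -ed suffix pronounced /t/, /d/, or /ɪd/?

The stem *stop* ends in a voiceless consonant other than /t/.
The -ed suffix is realized as /ɪd/ after /t, d/; as /t/ after other voiceless consonants; and as /d/ after other voiced sounds.
So -ed on *stop* is pronounced /t/.

/t/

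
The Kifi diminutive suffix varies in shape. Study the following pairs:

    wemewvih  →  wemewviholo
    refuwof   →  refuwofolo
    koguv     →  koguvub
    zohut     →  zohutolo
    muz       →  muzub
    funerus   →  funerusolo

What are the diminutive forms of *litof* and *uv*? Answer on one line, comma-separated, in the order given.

The suffix is conditioned by the final consonant: -olo when the stem ends in a voiceless consonant (*wemewvih*, *refuwof*, *zohut*, *funerus*); -ub when the stem ends in a voiced consonant (*koguv*, *muz*).
*litof* — final consonant /f/ (voiceless) → -olo → *litofolo*.
Since the final consonant of *uv* is /v/ (voiced), it takes -ub, giving *uvub*.

litofolo, uvub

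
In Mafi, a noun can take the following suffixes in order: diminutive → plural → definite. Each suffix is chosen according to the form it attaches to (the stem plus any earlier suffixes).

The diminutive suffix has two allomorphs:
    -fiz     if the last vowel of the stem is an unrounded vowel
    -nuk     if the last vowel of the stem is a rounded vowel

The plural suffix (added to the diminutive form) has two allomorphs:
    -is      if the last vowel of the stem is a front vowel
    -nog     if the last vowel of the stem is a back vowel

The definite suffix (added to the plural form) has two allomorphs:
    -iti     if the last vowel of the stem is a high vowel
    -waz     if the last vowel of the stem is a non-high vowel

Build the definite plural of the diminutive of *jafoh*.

jafohnuknogwaz

Since the last vowel of *jafoh* is /o/ (a rounded vowel), it takes -nuk, giving *jafohnuk*.
The diminutive form *jafohnuk*: last vowel = /u/, a back vowel → -nog → *jafohnuknog*.
The plural form *jafohnuknog*: last vowel = /o/, a non-high vowel → -waz → *jafohnuknogwaz*.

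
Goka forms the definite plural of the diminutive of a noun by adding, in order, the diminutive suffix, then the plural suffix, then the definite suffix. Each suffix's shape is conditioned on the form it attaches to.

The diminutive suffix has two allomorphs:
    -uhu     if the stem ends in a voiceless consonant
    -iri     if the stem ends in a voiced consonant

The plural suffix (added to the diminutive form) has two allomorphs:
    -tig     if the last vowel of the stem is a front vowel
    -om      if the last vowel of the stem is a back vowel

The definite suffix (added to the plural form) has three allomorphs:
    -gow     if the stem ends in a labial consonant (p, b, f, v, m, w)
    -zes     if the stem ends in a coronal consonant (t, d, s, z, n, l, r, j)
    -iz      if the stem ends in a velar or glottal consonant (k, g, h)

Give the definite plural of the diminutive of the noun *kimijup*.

kimijupuhuomgow

The final consonant of *kimijup* is /p/, which is voiceless, so the diminutive suffix is -uhu, giving *kimijupuhu*.
The last vowel of the diminutive form *kimijupuhu* is /u/, which is a back vowel, so the plural suffix is -om, giving *kimijupuhuom*.
The plural form *kimijupuhuom*: final consonant = /m/, labial → -gow → *kimijupuhuomgow*.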